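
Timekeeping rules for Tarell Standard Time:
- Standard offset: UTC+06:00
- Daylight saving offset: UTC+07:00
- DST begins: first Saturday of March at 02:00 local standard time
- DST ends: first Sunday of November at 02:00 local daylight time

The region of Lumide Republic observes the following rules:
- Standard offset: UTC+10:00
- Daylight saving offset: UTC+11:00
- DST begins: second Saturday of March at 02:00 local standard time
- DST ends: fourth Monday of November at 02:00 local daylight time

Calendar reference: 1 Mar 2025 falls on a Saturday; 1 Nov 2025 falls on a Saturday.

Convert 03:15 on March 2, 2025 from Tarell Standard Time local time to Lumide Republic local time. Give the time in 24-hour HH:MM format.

1 March 2025 is a Saturday, so the first Saturday is March 1.
1 November 2025 is a Saturday, so the first Sunday is November 2.
Daylight saving runs 1 March – 2 November; March 2, 2025 is inside that window, so Tarell Standard Time is at UTC+07:00.
03:15 Tarell Standard Time − 7h = 20:15 UTC (rolling into the previous day, 1 March 2025).
1 March 2025 is a Saturday, so the first Saturday is March 1 and the second is March 8.
1 November 2025 is a Saturday, so the first Monday is November 3 and the fourth is November 24.
At the standard offset (UTC+10:00), 20:15 UTC + 10h = 06:15 Lumide Republic standard time (rolling into the next day, 2 March 2025).
Daylight saving runs 8 March – 24 November; the standard-time date in Lumide Republic, March 2, 2025, is outside that window, so Lumide Republic is on standard time at UTC+10:00.
20:15 UTC + 10h = 06:15 Lumide Republic (rolling into the next day, 2 March 2025).

06:15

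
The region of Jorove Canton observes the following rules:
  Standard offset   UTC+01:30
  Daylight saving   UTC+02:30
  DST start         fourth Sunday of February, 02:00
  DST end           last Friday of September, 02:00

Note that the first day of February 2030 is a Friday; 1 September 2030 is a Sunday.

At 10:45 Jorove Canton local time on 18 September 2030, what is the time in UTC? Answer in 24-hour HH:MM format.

1 February 2030 is a Friday, so the first Sunday is February 3 and the fourth is February 24.
1 September 2030 is a Sunday, so Fridays fall on 6, 13, 20, 27; the last is September 27.
Daylight saving runs 24 February – 27 September; 18 September 2030 is inside that window, so Jorove Canton is at UTC+02:30.
10:45 local − 2h30m = 08:15 UTC.

08:15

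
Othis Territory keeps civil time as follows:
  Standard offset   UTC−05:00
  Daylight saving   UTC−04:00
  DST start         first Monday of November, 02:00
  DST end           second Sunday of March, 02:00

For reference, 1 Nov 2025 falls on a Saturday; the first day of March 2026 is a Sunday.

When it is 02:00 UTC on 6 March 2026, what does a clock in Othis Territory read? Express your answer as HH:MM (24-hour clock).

22:00

1 November 2025 is a Saturday, so the first Monday is November 3.
1 March 2026 is a Sunday, so the first Sunday is March 1 and the second is March 8.
At the standard offset (UTC−05:00), 02:00 UTC − 5h = 21:00 Othis Territory standard time (rolling into the previous day, 5 March 2026).
The standard-time date in Othis Territory, 5 March 2026, falls between 3 November 2025 and 8 March 2026, so daylight saving is in effect and Othis Territory is at UTC−04:00.
02:00 UTC − 4h = 22:00 local (rolling into the previous day, 5 March 2026).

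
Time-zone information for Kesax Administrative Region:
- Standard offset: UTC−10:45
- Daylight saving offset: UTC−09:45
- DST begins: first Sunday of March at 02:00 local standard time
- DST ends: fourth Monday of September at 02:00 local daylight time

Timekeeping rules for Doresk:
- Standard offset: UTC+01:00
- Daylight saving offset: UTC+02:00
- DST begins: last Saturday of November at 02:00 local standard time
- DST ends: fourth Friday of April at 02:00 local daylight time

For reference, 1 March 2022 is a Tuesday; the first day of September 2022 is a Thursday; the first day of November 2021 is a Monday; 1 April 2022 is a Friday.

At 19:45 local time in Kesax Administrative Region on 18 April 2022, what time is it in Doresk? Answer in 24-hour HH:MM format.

07:30

1 March 2022 is a Tuesday, so the first Sunday is March 6.
1 September 2022 is a Thursday, so the first Monday is September 5 and the fourth is September 26.
Daylight saving runs 6 March – 26 September; 18 April 2022 is inside that window, so Kesax Administrative Region is at UTC−09:45.
19:45 Kesax Administrative Region + 9h45m = 05:30 UTC (rolling into the next day, 19 April 2022).
1 November 2021 is a Monday, so Saturdays fall on 6, 13, 20, 27; the last is November 27.
1 April 2022 is a Friday, so the first Friday is April 1 and the fourth is April 22.
At the standard offset (UTC+01:00), 05:30 UTC + 1h = 06:30 Doresk standard time.
The standard-time date in Doresk, 19 April 2022, falls between 27 November 2021 and 22 April 2022, so daylight saving is in effect and Doresk is at UTC+02:00.
05:30 UTC + 2h = 07:30 Doresk.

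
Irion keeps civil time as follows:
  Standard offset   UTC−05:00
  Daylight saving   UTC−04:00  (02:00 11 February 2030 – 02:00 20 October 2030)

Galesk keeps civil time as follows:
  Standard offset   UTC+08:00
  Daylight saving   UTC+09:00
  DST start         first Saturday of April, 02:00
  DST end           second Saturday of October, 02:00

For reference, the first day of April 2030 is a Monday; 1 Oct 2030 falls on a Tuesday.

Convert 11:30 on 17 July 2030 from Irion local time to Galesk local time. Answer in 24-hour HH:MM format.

17 July 2030 falls between 11 February and 20 October, so daylight saving is in effect and Irion is at UTC−04:00.
11:30 Irion + 4h = 15:30 UTC.
1 April 2030 is a Monday, so the first Saturday is April 6.
1 October 2030 is a Tuesday, so the first Saturday is October 5 and the second is October 12.
At the standard offset (UTC+08:00), 15:30 UTC + 8h = 23:30 Galesk standard time.
Daylight saving runs 6 April – 12 October; the standard-time date in Galesk, 17 July 2030, is inside that window, so Galesk is at UTC+09:00.
15:30 UTC + 9h = 00:30 Galesk (rolling into the next day, 18 July 2030).

00:30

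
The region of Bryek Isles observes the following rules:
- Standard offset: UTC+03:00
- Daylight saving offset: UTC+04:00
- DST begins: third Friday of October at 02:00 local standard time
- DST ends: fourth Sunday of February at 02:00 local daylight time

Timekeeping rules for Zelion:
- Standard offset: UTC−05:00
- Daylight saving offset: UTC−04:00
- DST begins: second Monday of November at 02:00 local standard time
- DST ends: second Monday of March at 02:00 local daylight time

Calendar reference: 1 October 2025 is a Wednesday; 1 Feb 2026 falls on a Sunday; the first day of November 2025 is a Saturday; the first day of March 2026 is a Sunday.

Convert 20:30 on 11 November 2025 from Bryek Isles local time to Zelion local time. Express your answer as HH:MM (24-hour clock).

1 October 2025 is a Wednesday, so the first Friday is October 3 and the third is October 17.
1 February 2026 is a Sunday, so the first Sunday is February 1 and the fourth is February 22.
Daylight saving runs 17 October 2025 – 22 February 2026; 11 November 2025 is inside that window, so Bryek Isles is at UTC+04:00.
20:30 Bryek Isles − 4h = 16:30 UTC.
1 November 2025 is a Saturday, so the first Monday is November 3 and the second is November 10.
1 March 2026 is a Sunday, so the first Monday is March 2 and the second is March 9.
At the standard offset (UTC−05:00), 16:30 UTC − 5h = 11:30 Zelion standard time.
Daylight saving runs 10 November 2025 – 9 March 2026; the standard-time date in Zelion, 11 November 2025, is inside that window, so Zelion is at UTC−04:00.
16:30 UTC − 4h = 12:30 Zelion.

12:30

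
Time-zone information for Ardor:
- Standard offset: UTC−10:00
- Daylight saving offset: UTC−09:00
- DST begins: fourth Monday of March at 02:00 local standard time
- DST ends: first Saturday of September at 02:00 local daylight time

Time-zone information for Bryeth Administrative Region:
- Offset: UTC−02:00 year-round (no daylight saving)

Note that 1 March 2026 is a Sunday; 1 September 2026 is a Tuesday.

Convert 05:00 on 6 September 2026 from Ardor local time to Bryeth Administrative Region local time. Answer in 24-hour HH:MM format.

1 March 2026 is a Sunday, so the first Monday is March 2 and the fourth is March 23.
1 September 2026 is a Tuesday, so the first Saturday is September 5.
Daylight saving runs 23 March – 5 September; 6 September 2026 is outside that window, so Ardor is on standard time at UTC−10:00.
05:00 Ardor + 10h = 15:00 UTC.
Bryeth Administrative Region has no daylight saving, so its offset is UTC−02:00 year-round.
15:00 UTC − 2h = 13:00 Bryeth Administrative Region.

13:00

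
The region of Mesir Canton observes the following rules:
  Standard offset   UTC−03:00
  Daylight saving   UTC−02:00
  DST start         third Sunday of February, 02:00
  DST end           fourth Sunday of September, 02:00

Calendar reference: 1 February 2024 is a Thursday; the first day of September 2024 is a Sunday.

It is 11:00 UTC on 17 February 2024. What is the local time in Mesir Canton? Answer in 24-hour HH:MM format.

1 February 2024 is a Thursday, so the first Sunday is February 4 and the third is February 18.
1 September 2024 is a Sunday, so the first Sunday is September 1 and the fourth is September 22.
At the standard offset (UTC−03:00), 11:00 UTC − 3h = 08:00 Mesir Canton standard time.
Daylight saving runs 18 February – 22 September; the standard-time date in Mesir Canton, 17 February 2024, is outside that window, so Mesir Canton is on standard time at UTC−03:00.
11:00 UTC − 3h = 08:00 local.

08:00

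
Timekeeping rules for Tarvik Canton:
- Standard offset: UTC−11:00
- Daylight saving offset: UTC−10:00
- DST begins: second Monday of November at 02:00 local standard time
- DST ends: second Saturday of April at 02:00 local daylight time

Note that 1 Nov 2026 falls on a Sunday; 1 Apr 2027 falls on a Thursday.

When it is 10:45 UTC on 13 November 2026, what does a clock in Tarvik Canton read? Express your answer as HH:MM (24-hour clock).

00:45

1 November 2026 is a Sunday, so the first Monday is November 2 and the second is November 9.
1 April 2027 is a Thursday, so the first Saturday is April 3 and the second is April 10.
At the standard offset (UTC−11:00), 10:45 UTC − 11h = 23:45 Tarvik Canton standard time (rolling into the previous day, 12 November 2026).
The standard-time date in Tarvik Canton, 12 November 2026, lies within the daylight-saving period (9 November 2026 – 10 April 2027), so Tarvik Canton is on daylight time, UTC−10:00.
10:45 UTC − 10h = 00:45 local.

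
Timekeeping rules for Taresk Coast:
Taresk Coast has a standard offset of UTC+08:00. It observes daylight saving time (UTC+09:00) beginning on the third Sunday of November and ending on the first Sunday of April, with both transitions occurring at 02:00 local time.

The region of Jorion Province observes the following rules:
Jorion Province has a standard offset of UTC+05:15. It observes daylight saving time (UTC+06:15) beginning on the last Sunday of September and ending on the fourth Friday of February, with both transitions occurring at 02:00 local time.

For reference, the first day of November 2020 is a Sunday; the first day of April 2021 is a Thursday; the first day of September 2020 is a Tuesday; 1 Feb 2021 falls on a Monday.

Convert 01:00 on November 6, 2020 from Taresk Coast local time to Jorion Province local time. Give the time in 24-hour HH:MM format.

23:15

1 November 2020 is a Sunday, so the first Sunday is November 1 and the third is November 15.
1 April 2021 is a Thursday, so the first Sunday is April 4.
November 6, 2020 does not fall between 15 November 2020 and 4 April 2021, so daylight saving is not in effect and Taresk Coast is at UTC+08:00.
01:00 Taresk Coast − 8h = 17:00 UTC (rolling into the previous day, 5 November 2020).
1 September 2020 is a Tuesday, so Sundays fall on 6, 13, 20, 27; the last is September 27.
1 February 2021 is a Monday, so the first Friday is February 5 and the fourth is February 26.
At the standard offset (UTC+05:15), 17:00 UTC + 5h15m = 22:15 Jorion Province standard time.
The standard-time date in Jorion Province, November 5, 2020, lies within the daylight-saving period (27 September 2020 – 26 February 2021), so Jorion Province is on daylight time, UTC+06:15.
17:00 UTC + 6h15m = 23:15 Jorion Province.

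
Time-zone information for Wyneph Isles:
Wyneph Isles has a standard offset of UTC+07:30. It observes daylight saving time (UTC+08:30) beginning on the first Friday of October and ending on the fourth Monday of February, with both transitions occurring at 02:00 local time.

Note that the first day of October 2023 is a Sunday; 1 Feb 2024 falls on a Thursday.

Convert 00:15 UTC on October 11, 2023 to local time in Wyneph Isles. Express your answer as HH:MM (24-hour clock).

1 October 2023 is a Sunday, so the first Friday is October 6.
1 February 2024 is a Thursday, so the first Monday is February 5 and the fourth is February 26.
At the standard offset (UTC+07:30), 00:15 UTC + 7h30m = 07:45 Wyneph Isles standard time.
Daylight saving runs 6 October 2023 – 26 February 2024; the standard-time date in Wyneph Isles, October 11, 2023, is inside that window, so Wyneph Isles is at UTC+08:30.
00:15 UTC + 8h30m = 08:45 local.

08:45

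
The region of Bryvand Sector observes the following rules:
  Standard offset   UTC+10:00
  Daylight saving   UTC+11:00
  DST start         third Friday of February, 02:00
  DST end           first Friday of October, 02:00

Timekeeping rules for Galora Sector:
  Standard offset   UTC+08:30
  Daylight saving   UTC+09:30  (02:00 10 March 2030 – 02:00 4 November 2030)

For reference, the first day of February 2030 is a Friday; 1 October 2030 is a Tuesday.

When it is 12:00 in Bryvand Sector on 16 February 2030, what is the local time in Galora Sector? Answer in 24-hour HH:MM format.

1 February 2030 is a Friday, so the first Friday is February 1 and the third is February 15.
1 October 2030 is a Tuesday, so the first Friday is October 4.
Daylight saving runs 15 February – 4 October; 16 February 2030 is inside that window, so Bryvand Sector is at UTC+11:00.
12:00 Bryvand Sector − 11h = 01:00 UTC.
At the standard offset (UTC+08:30), 01:00 UTC + 8h30m = 09:30 Galora Sector standard time.
The standard-time date in Galora Sector, 16 February 2030, does not fall between 10 March and 4 November, so daylight saving is not in effect and Galora Sector is at UTC+08:30.
01:00 UTC + 8h30m = 09:30 Galora Sector.

09:30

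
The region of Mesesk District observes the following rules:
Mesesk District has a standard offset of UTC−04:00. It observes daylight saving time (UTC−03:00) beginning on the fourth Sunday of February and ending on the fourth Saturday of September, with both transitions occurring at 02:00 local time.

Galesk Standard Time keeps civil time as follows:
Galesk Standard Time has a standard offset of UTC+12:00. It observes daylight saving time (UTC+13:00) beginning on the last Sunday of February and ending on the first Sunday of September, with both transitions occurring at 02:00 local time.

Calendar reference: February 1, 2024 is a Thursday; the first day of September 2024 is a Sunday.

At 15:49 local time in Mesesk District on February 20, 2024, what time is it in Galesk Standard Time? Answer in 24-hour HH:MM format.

1 February 2024 is a Thursday, so the first Sunday is February 4 and the fourth is February 25.
1 September 2024 is a Sunday, so the first Saturday is September 7 and the fourth is September 28.
Daylight saving runs 25 February – 28 September; February 20, 2024 is outside that window, so Mesesk District is on standard time at UTC−04:00.
15:49 Mesesk District + 4h = 19:49 UTC.
1 February 2024 is a Thursday, so Sundays fall on 4, 11, 18, 25; the last is February 25.
1 September 2024 is a Sunday, so the first Sunday is September 1.
At the standard offset (UTC+12:00), 19:49 UTC + 12h = 07:49 Galesk Standard Time standard time (rolling into the next day, 21 February 2024).
The standard-time date in Galesk Standard Time, February 21, 2024, is outside the daylight-saving period (25 February – 1 September), so Galesk Standard Time is on standard time, UTC+12:00.
19:49 UTC + 12h = 07:49 Galesk Standard Time (rolling into the next day, 21 February 2024).

07:49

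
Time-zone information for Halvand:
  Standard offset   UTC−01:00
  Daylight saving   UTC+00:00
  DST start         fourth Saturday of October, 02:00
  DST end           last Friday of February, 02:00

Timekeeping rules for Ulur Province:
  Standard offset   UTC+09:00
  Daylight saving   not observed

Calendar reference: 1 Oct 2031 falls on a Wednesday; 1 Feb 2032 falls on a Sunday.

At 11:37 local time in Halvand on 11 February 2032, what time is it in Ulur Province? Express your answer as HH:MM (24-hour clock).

20:37

1 October 2031 is a Wednesday, so the first Saturday is October 4 and the fourth is October 25.
1 February 2032 is a Sunday, so Fridays fall on 6, 13, 20, 27; the last is February 27.
11 February 2032 falls between 25 October 2031 and 27 February 2032, so daylight saving is in effect and Halvand is at UTC+00:00.
11:37 Halvand − 0h = 11:37 UTC.
Ulur Province has no daylight saving, so its offset is UTC+09:00 year-round.
11:37 UTC + 9h = 20:37 Ulur Province.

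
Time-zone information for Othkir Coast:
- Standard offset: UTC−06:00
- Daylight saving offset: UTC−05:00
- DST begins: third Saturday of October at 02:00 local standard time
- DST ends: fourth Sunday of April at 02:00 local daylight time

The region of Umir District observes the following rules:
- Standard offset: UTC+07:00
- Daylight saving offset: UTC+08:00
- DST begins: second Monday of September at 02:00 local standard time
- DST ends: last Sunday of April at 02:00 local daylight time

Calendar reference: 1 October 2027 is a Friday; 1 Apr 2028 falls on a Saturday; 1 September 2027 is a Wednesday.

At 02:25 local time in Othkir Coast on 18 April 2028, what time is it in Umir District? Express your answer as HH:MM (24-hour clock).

15:25

1 October 2027 is a Friday, so the first Saturday is October 2 and the third is October 16.
1 April 2028 is a Saturday, so the first Sunday is April 2 and the fourth is April 23.
Daylight saving runs 16 October 2027 – 23 April 2028; 18 April 2028 is inside that window, so Othkir Coast is at UTC−05:00.
02:25 Othkir Coast + 5h = 07:25 UTC.
1 September 2027 is a Wednesday, so the first Monday is September 6 and the second is September 13.
1 April 2028 is a Saturday, so Sundays fall on 2, 9, 16, 23, 30; the last is April 30.
At the standard offset (UTC+07:00), 07:25 UTC + 7h = 14:25 Umir District standard time.
The standard-time date in Umir District, 18 April 2028, falls between 13 September 2027 and 30 April 2028, so daylight saving is in effect and Umir District is at UTC+08:00.
07:25 UTC + 8h = 15:25 Umir District.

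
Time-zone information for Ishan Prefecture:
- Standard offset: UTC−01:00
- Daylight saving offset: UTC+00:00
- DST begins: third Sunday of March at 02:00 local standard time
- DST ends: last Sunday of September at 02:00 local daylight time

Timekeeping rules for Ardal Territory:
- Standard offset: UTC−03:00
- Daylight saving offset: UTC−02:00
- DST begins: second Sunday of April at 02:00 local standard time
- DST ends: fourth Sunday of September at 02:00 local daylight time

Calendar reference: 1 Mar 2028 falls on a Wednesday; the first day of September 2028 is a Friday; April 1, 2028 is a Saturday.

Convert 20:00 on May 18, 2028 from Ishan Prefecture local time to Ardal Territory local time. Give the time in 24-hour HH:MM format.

18:00

1 March 2028 is a Wednesday, so the first Sunday is March 5 and the third is March 19.
1 September 2028 is a Friday, so Sundays fall on 3, 10, 17, 24; the last is September 24.
May 18, 2028 lies within the daylight-saving period (19 March – 24 September), so Ishan Prefecture is on daylight time, UTC+00:00.
20:00 Ishan Prefecture − 0h = 20:00 UTC.
1 April 2028 is a Saturday, so the first Sunday is April 2 and the second is April 9.
1 September 2028 is a Friday, so the first Sunday is September 3 and the fourth is September 24.
At the standard offset (UTC−03:00), 20:00 UTC − 3h = 17:00 Ardal Territory standard time.
The standard-time date in Ardal Territory, May 18, 2028, falls between 9 April and 24 September, so daylight saving is in effect and Ardal Territory is at UTC−02:00.
20:00 UTC − 2h = 18:00 Ardal Territory.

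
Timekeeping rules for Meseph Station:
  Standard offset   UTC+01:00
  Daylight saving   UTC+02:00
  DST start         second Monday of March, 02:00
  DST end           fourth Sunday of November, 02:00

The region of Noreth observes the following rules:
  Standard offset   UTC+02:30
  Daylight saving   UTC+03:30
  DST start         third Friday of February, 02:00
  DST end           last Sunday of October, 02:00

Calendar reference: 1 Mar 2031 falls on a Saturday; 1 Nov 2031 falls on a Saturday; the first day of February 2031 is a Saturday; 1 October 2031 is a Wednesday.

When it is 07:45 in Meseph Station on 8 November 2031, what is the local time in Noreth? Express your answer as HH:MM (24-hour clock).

08:15

1 March 2031 is a Saturday, so the first Monday is March 3 and the second is March 10.
1 November 2031 is a Saturday, so the first Sunday is November 2 and the fourth is November 23.
Daylight saving runs 10 March – 23 November; 8 November 2031 is inside that window, so Meseph Station is at UTC+02:00.
07:45 Meseph Station − 2h = 05:45 UTC.
1 February 2031 is a Saturday, so the first Friday is February 7 and the third is February 21.
1 October 2031 is a Wednesday, so Sundays fall on 5, 12, 19, 26; the last is October 26.
At the standard offset (UTC+02:30), 05:45 UTC + 2h30m = 08:15 Noreth standard time.
Daylight saving runs 21 February – 26 October; the standard-time date in Noreth, 8 November 2031, is outside that window, so Noreth is on standard time at UTC+02:30.
05:45 UTC + 2h30m = 08:15 Noreth.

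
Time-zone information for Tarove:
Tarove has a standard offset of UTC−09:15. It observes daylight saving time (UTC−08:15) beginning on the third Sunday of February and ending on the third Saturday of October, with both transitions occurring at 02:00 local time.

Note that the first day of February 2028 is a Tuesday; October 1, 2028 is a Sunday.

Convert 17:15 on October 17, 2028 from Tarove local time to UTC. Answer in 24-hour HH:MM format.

1 February 2028 is a Tuesday, so the first Sunday is February 6 and the third is February 20.
1 October 2028 is a Sunday, so the first Saturday is October 7 and the third is October 21.
October 17, 2028 lies within the daylight-saving period (20 February – 21 October), so Tarove is on daylight time, UTC−08:15.
17:15 local + 8h15m = 01:30 UTC (rolling into the next day, 18 October 2028).

01:30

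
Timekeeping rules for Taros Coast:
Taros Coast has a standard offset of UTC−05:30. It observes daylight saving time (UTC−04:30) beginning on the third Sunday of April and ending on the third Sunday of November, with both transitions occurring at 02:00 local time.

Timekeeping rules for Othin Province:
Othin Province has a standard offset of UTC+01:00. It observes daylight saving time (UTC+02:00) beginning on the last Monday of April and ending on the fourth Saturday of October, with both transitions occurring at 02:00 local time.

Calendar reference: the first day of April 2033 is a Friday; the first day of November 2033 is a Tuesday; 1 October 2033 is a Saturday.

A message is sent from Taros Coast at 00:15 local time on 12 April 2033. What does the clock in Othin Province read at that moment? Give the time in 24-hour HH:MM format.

1 April 2033 is a Friday, so the first Sunday is April 3 and the third is April 17.
1 November 2033 is a Tuesday, so the first Sunday is November 6 and the third is November 20.
12 April 2033 does not fall between 17 April and 20 November, so daylight saving is not in effect and Taros Coast is at UTC−05:30.
00:15 Taros Coast + 5h30m = 05:45 UTC.
1 April 2033 is a Friday, so Mondays fall on 4, 11, 18, 25; the last is April 25.
1 October 2033 is a Saturday, so the first Saturday is October 1 and the fourth is October 22.
At the standard offset (UTC+01:00), 05:45 UTC + 1h = 06:45 Othin Province standard time.
Daylight saving runs 25 April – 22 October; the standard-time date in Othin Province, 12 April 2033, is outside that window, so Othin Province is on standard time at UTC+01:00.
05:45 UTC + 1h = 06:45 Othin Province.

06:45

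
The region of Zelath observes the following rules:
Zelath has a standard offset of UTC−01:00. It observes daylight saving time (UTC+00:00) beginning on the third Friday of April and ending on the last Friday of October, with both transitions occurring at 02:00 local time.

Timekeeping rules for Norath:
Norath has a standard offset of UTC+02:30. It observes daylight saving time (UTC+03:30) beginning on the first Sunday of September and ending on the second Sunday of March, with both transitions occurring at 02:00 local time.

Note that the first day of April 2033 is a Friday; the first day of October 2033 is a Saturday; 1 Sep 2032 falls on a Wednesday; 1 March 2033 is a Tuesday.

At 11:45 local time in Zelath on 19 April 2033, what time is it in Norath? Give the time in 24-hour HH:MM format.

14:15

1 April 2033 is a Friday, so the first Friday is April 1 and the third is April 15.
1 October 2033 is a Saturday, so Fridays fall on 7, 14, 21, 28; the last is October 28.
19 April 2033 lies within the daylight-saving period (15 April – 28 October), so Zelath is on daylight time, UTC+00:00.
11:45 Zelath − 0h = 11:45 UTC.
1 September 2032 is a Wednesday, so the first Sunday is September 5.
1 March 2033 is a Tuesday, so the first Sunday is March 6 and the second is March 13.
At the standard offset (UTC+02:30), 11:45 UTC + 2h30m = 14:15 Norath standard time.
Daylight saving runs 5 September 2032 – 13 March 2033; the standard-time date in Norath, 19 April 2033, is outside that window, so Norath is on standard time at UTC+02:30.
11:45 UTC + 2h30m = 14:15 Norath.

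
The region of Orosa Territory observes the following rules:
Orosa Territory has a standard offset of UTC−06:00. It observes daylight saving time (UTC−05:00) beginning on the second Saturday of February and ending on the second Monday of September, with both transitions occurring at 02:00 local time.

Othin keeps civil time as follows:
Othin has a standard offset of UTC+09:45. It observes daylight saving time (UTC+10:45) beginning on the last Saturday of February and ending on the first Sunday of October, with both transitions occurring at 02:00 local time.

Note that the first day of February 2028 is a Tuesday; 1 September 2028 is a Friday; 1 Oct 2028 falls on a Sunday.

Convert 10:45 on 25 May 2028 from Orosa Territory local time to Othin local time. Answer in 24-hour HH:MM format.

02:30

1 February 2028 is a Tuesday, so the first Saturday is February 5 and the second is February 12.
1 September 2028 is a Friday, so the first Monday is September 4 and the second is September 11.
25 May 2028 falls between 12 February and 11 September, so daylight saving is in effect and Orosa Territory is at UTC−05:00.
10:45 Orosa Territory + 5h = 15:45 UTC.
1 February 2028 is a Tuesday, so Saturdays fall on 5, 12, 19, 26; the last is February 26.
1 October 2028 is a Sunday, so the first Sunday is October 1.
At the standard offset (UTC+09:45), 15:45 UTC + 9h45m = 01:30 Othin standard time (rolling into the next day, 26 May 2028).
Daylight saving runs 26 February – 1 October; the standard-time date in Othin, 26 May 2028, is inside that window, so Othin is at UTC+10:45.
15:45 UTC + 10h45m = 02:30 Othin (rolling into the next day, 26 May 2028).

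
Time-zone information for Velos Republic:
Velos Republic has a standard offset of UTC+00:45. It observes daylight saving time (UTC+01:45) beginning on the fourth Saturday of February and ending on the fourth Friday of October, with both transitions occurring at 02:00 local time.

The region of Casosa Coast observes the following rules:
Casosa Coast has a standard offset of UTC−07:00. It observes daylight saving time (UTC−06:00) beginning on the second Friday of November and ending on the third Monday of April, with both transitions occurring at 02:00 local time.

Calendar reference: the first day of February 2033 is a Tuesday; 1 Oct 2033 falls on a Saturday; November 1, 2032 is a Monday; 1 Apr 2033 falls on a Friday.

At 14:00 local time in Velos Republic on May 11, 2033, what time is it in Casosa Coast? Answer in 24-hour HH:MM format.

1 February 2033 is a Tuesday, so the first Saturday is February 5 and the fourth is February 26.
1 October 2033 is a Saturday, so the first Friday is October 7 and the fourth is October 28.
May 11, 2033 falls between 26 February and 28 October, so daylight saving is in effect and Velos Republic is at UTC+01:45.
14:00 Velos Republic − 1h45m = 12:15 UTC.
1 November 2032 is a Monday, so the first Friday is November 5 and the second is November 12.
1 April 2033 is a Friday, so the first Monday is April 4 and the third is April 18.
At the standard offset (UTC−07:00), 12:15 UTC − 7h = 05:15 Casosa Coast standard time.
The standard-time date in Casosa Coast, May 11, 2033, is outside the daylight-saving period (12 November 2032 – 18 April 2033), so Casosa Coast is on standard time, UTC−07:00.
12:15 UTC − 7h = 05:15 Casosa Coast.

05:15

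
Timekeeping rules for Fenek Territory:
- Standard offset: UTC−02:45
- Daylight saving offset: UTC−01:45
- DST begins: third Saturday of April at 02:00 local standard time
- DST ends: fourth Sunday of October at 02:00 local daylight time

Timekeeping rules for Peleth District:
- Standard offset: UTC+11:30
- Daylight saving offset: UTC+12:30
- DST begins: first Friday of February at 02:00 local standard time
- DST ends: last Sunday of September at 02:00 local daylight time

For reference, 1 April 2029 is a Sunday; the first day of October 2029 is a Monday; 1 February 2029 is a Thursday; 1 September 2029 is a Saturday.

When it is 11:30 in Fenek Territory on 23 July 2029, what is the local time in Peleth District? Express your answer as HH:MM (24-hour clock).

1 April 2029 is a Sunday, so the first Saturday is April 7 and the third is April 21.
1 October 2029 is a Monday, so the first Sunday is October 7 and the fourth is October 28.
23 July 2029 lies within the daylight-saving period (21 April – 28 October), so Fenek Territory is on daylight time, UTC−01:45.
11:30 Fenek Territory + 1h45m = 13:15 UTC.
1 February 2029 is a Thursday, so the first Friday is February 2.
1 September 2029 is a Saturday, so Sundays fall on 2, 9, 16, 23, 30; the last is September 30.
At the standard offset (UTC+11:30), 13:15 UTC + 11h30m = 00:45 Peleth District standard time (rolling into the next day, 24 July 2029).
The standard-time date in Peleth District, 24 July 2029, falls between 2 February and 30 September, so daylight saving is in effect and Peleth District is at UTC+12:30.
13:15 UTC + 12h30m = 01:45 Peleth District (rolling into the next day, 24 July 2029).

01:45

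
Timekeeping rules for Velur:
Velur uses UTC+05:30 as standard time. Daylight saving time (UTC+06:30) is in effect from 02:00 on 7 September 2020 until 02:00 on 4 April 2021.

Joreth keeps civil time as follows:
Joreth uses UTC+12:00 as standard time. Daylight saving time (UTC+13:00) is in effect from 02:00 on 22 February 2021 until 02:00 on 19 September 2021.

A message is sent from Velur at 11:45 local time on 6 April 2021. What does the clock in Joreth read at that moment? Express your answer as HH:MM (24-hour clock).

6 April 2021 is outside the daylight-saving period (7 September 2020 – 4 April 2021), so Velur is on standard time, UTC+05:30.
11:45 Velur − 5h30m = 06:15 UTC.
At the standard offset (UTC+12:00), 06:15 UTC + 12h = 18:15 Joreth standard time.
The standard-time date in Joreth, 6 April 2021, falls between 22 February and 19 September, so daylight saving is in effect and Joreth is at UTC+13:00.
06:15 UTC + 13h = 19:15 Joreth.

19:15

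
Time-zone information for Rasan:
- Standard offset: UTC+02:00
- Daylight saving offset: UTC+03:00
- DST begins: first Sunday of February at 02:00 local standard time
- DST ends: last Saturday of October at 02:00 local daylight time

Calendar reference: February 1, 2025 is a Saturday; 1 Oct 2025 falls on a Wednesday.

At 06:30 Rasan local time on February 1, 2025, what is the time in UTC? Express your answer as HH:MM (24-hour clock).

1 February 2025 is a Saturday, so the first Sunday is February 2.
1 October 2025 is a Wednesday, so Saturdays fall on 4, 11, 18, 25; the last is October 25.
February 1, 2025 does not fall between 2 February and 25 October, so daylight saving is not in effect and Rasan is at UTC+02:00.
06:30 local − 2h = 04:30 UTC.

04:30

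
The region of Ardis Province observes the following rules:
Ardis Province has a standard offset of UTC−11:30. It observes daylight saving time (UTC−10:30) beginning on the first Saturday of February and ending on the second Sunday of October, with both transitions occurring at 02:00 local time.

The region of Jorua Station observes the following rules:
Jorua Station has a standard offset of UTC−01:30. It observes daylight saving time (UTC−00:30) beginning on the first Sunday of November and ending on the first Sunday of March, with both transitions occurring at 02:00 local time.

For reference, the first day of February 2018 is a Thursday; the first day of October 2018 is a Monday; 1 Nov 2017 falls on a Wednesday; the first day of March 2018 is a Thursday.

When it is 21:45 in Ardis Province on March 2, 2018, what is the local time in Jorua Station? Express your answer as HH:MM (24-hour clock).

07:45

1 February 2018 is a Thursday, so the first Saturday is February 3.
1 October 2018 is a Monday, so the first Sunday is October 7 and the second is October 14.
March 2, 2018 falls between 3 February and 14 October, so daylight saving is in effect and Ardis Province is at UTC−10:30.
21:45 Ardis Province + 10h30m = 08:15 UTC (rolling into the next day, 3 March 2018).
1 November 2017 is a Wednesday, so the first Sunday is November 5.
1 March 2018 is a Thursday, so the first Sunday is March 4.
At the standard offset (UTC−01:30), 08:15 UTC − 1h30m = 06:45 Jorua Station standard time.
The standard-time date in Jorua Station, March 3, 2018, falls between 5 November 2017 and 4 March 2018, so daylight saving is in effect and Jorua Station is at UTC−00:30.
08:15 UTC − 0h30m = 07:45 Jorua Station.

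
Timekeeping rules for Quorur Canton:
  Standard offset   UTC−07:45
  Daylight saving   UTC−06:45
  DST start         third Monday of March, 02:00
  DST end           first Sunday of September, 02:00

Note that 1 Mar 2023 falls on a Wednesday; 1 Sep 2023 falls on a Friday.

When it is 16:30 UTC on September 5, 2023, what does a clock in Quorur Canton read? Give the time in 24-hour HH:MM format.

08:45

1 March 2023 is a Wednesday, so the first Monday is March 6 and the third is March 20.
1 September 2023 is a Friday, so the first Sunday is September 3.
At the standard offset (UTC−07:45), 16:30 UTC − 7h45m = 08:45 Quorur Canton standard time.
Daylight saving runs 20 March – 3 September; the standard-time date in Quorur Canton, September 5, 2023, is outside that window, so Quorur Canton is on standard time at UTC−07:45.
16:30 UTC − 7h45m = 08:45 local.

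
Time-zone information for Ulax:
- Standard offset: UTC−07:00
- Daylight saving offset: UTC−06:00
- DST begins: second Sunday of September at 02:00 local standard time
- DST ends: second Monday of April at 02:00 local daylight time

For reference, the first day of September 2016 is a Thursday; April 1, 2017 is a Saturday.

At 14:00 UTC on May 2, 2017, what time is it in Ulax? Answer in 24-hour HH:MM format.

1 September 2016 is a Thursday, so the first Sunday is September 4 and the second is September 11.
1 April 2017 is a Saturday, so the first Monday is April 3 and the second is April 10.
At the standard offset (UTC−07:00), 14:00 UTC − 7h = 07:00 Ulax standard time.
The standard-time date in Ulax, May 2, 2017, is outside the daylight-saving period (11 September 2016 – 10 April 2017), so Ulax is on standard time, UTC−07:00.
14:00 UTC − 7h = 07:00 local.

07:00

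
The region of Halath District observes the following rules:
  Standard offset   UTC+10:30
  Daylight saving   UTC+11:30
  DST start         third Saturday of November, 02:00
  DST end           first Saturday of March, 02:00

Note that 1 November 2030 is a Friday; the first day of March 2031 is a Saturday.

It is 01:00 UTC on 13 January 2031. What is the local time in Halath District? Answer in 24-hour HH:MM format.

12:30

1 November 2030 is a Friday, so the first Saturday is November 2 and the third is November 16.
1 March 2031 is a Saturday, so the first Saturday is March 1.
At the standard offset (UTC+10:30), 01:00 UTC + 10h30m = 11:30 Halath District standard time.
Daylight saving runs 16 November 2030 – 1 March 2031; the standard-time date in Halath District, 13 January 2031, is inside that window, so Halath District is at UTC+11:30.
01:00 UTC + 11h30m = 12:30 local.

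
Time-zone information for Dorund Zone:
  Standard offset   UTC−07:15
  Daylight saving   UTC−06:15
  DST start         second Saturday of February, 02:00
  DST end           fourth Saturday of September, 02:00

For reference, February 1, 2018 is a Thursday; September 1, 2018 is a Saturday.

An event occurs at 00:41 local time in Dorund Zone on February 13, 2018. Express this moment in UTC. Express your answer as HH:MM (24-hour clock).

06:56

1 February 2018 is a Thursday, so the first Saturday is February 3 and the second is February 10.
1 September 2018 is a Saturday, so the first Saturday is September 1 and the fourth is September 22.
February 13, 2018 falls between 10 February and 22 September, so daylight saving is in effect and Dorund Zone is at UTC−06:15.
00:41 local + 6h15m = 06:56 UTC.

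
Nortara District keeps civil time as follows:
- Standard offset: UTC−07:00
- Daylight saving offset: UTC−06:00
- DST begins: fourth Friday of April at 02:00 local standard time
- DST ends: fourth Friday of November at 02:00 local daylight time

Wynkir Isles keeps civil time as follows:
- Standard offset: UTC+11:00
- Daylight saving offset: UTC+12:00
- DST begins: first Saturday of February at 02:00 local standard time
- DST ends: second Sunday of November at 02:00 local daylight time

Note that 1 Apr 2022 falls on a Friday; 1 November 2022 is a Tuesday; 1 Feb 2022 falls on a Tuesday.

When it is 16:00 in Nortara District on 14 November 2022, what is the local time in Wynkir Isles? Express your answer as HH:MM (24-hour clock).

1 April 2022 is a Friday, so the first Friday is April 1 and the fourth is April 22.
1 November 2022 is a Tuesday, so the first Friday is November 4 and the fourth is November 25.
14 November 2022 falls between 22 April and 25 November, so daylight saving is in effect and Nortara District is at UTC−06:00.
16:00 Nortara District + 6h = 22:00 UTC.
1 February 2022 is a Tuesday, so the first Saturday is February 5.
1 November 2022 is a Tuesday, so the first Sunday is November 6 and the second is November 13.
At the standard offset (UTC+11:00), 22:00 UTC + 11h = 09:00 Wynkir Isles standard time (rolling into the next day, 15 November 2022).
Daylight saving runs 5 February – 13 November; the standard-time date in Wynkir Isles, 15 November 2022, is outside that window, so Wynkir Isles is on standard time at UTC+11:00.
22:00 UTC + 11h = 09:00 Wynkir Isles (rolling into the next day, 15 November 2022).

09:00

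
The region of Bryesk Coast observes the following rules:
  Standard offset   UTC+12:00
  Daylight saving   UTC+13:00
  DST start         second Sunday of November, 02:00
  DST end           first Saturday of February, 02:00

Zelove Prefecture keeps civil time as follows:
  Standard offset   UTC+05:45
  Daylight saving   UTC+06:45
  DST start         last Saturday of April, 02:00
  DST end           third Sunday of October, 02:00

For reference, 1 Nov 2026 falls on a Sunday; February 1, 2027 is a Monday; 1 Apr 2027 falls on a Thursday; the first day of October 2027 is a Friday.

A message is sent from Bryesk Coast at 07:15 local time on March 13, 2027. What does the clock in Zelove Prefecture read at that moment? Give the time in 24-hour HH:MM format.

1 November 2026 is a Sunday, so the first Sunday is November 1 and the second is November 8.
1 February 2027 is a Monday, so the first Saturday is February 6.
Daylight saving runs 8 November 2026 – 6 February 2027; March 13, 2027 is outside that window, so Bryesk Coast is on standard time at UTC+12:00.
07:15 Bryesk Coast − 12h = 19:15 UTC (rolling into the previous day, 12 March 2027).
1 April 2027 is a Thursday, so Saturdays fall on 3, 10, 17, 24; the last is April 24.
1 October 2027 is a Friday, so the first Sunday is October 3 and the third is October 17.
At the standard offset (UTC+05:45), 19:15 UTC + 5h45m = 01:00 Zelove Prefecture standard time (rolling into the next day, 13 March 2027).
The standard-time date in Zelove Prefecture, March 13, 2027, does not fall between 24 April and 17 October, so daylight saving is not in effect and Zelove Prefecture is at UTC+05:45.
19:15 UTC + 5h45m = 01:00 Zelove Prefecture (rolling into the next day, 13 March 2027).

01:00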